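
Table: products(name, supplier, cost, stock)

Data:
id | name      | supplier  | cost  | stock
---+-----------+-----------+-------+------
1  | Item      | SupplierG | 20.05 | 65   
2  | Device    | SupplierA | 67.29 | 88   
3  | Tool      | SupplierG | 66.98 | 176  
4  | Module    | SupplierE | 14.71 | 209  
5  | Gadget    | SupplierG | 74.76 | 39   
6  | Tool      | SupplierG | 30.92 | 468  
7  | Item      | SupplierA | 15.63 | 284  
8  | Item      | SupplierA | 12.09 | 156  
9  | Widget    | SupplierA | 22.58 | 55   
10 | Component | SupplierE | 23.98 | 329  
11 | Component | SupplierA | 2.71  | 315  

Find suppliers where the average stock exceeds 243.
SELECT supplier, AVG(stock)
FROM products
GROUP BY supplier
HAVING AVG(stock) > 243

Result:
  SupplierE: avg=269.00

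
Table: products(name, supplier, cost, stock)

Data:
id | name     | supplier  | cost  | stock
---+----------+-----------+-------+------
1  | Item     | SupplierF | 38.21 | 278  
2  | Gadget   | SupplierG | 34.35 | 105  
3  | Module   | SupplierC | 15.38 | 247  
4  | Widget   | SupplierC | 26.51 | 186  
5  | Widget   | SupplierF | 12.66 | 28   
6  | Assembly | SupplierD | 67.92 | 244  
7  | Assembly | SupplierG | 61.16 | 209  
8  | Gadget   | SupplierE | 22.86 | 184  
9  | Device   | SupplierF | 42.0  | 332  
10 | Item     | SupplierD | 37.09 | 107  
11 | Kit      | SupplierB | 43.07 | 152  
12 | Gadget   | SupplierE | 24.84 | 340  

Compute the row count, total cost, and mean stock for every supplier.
SELECT supplier,
       COUNT(*) as cnt,
       SUM(cost) as total_cost,
       AVG(stock) as avg_stock
FROM products
GROUP BY supplier

Result:
  SupplierB: 1 records, 43.07 total cost, 152.00 avg stock
  SupplierC: 2 records, 41.89 total cost, 216.50 avg stock
  SupplierD: 2 records, 105.01 total cost, 175.50 avg stock
  SupplierE: 2 records, 47.70 total cost, 262.00 avg stock
  SupplierF: 3 records, 92.87 total cost, 212.67 avg stock
  SupplierG: 2 records, 95.51 total cost, 157.00 avg stock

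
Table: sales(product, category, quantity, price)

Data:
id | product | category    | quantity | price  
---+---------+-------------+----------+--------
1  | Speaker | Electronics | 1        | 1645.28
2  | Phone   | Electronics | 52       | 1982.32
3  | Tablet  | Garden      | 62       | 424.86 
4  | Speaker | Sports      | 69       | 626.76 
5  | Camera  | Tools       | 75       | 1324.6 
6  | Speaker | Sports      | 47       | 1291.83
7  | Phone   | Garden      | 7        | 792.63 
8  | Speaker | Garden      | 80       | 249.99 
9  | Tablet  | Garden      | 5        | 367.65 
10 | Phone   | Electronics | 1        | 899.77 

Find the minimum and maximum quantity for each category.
SELECT category, MIN(quantity), MAX(quantity)
FROM sales
GROUP BY category

Result:
  Electronics: min=1, max=52
  Garden: min=5, max=80
  Sports: min=47, max=69
  Tools: min=75, max=75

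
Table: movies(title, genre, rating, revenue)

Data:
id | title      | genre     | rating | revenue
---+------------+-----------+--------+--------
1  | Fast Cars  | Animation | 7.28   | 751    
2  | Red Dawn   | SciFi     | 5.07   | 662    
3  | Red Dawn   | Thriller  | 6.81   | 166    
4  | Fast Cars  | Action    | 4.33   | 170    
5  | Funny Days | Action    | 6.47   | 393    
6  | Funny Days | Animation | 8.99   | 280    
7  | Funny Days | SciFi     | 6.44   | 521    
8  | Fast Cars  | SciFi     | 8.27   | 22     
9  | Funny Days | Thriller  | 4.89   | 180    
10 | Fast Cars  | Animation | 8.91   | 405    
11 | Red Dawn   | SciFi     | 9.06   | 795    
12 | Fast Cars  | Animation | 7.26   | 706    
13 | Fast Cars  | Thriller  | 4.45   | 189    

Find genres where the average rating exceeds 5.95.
SELECT genre, AVG(rating)
FROM movies
GROUP BY genre
HAVING AVG(rating) > 5.95

Result:
  Animation: avg=8.11
  SciFi: avg=7.21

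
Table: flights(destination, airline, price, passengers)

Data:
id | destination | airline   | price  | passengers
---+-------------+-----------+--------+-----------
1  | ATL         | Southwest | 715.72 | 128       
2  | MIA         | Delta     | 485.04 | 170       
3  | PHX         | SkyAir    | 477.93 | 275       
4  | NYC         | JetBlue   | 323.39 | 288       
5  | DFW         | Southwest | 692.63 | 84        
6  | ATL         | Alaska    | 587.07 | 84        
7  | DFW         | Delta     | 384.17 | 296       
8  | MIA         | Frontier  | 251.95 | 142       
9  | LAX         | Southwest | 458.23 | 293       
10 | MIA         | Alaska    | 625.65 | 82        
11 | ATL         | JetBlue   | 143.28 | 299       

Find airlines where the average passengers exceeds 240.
SELECT airline, AVG(passengers)
FROM flights
GROUP BY airline
HAVING AVG(passengers) > 240

Result:
  JetBlue: avg=293.50
  SkyAir: avg=275.00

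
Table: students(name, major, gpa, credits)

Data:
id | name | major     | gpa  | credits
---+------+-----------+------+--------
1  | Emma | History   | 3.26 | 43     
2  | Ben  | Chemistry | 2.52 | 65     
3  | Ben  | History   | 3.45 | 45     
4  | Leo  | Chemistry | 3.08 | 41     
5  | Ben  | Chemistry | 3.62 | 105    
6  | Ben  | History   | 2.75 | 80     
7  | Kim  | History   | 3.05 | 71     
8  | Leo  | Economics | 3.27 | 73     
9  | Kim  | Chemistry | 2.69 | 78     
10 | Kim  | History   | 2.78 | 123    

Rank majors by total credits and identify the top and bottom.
SELECT major, SUM(credits)
FROM students
GROUP BY major
ORDER BY SUM(credits)

All groups:
  Economics: 73
  Chemistry: 289
  History: 362

Highest: History (362)
Lowest: Economics (73)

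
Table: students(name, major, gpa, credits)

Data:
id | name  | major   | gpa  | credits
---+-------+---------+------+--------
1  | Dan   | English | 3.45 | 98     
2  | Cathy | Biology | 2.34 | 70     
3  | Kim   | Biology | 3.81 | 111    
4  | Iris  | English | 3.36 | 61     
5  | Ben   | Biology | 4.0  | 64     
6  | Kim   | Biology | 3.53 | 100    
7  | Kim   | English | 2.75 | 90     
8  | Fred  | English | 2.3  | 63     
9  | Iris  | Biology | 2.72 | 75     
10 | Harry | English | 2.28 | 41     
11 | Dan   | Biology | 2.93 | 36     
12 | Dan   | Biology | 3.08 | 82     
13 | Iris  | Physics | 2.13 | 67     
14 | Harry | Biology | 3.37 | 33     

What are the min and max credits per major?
SELECT major, MIN(credits), MAX(credits)
FROM students
GROUP BY major

Result:
  Biology: min=33, max=111
  English: min=41, max=98
  Physics: min=67, max=67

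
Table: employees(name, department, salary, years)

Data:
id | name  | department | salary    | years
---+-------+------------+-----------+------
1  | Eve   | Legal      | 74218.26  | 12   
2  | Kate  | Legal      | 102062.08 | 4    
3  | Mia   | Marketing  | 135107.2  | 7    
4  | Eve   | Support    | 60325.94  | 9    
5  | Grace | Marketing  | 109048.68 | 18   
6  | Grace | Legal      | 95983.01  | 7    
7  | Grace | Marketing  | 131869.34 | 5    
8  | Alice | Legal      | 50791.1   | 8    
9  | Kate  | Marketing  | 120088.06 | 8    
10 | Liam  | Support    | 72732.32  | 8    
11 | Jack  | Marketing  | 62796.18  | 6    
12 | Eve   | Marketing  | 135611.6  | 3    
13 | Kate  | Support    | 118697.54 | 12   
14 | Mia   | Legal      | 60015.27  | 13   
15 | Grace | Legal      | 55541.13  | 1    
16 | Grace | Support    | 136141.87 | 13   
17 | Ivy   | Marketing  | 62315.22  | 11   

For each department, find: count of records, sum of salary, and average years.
SELECT department,
       COUNT(*) as cnt,
       SUM(salary) as total_salary,
       AVG(years) as avg_years
FROM employees
GROUP BY department

Result:
  Legal: 6 records, 438610.85 total salary, 7.50 avg years
  Marketing: 7 records, 756836.28 total salary, 8.29 avg years
  Support: 4 records, 387897.67 total salary, 10.50 avg years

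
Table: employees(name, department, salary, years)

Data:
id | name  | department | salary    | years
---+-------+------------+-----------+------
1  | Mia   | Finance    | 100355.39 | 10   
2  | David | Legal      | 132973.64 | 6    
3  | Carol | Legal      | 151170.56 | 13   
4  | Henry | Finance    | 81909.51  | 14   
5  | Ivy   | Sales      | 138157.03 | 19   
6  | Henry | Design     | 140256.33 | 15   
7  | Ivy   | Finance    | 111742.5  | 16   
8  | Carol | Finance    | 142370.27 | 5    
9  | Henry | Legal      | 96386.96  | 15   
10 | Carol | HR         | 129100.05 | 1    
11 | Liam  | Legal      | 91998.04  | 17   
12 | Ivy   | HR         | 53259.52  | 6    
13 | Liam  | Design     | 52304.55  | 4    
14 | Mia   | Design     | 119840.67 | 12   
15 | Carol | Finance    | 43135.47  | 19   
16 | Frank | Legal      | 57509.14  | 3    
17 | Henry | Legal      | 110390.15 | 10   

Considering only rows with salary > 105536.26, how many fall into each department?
SELECT department, COUNT(*)
FROM employees
WHERE salary > 105536.26
GROUP BY department

Note: WHERE filters rows before grouping.

Result:
  Design: 2
  Finance: 2
  HR: 1
  Legal: 3
  Sales: 1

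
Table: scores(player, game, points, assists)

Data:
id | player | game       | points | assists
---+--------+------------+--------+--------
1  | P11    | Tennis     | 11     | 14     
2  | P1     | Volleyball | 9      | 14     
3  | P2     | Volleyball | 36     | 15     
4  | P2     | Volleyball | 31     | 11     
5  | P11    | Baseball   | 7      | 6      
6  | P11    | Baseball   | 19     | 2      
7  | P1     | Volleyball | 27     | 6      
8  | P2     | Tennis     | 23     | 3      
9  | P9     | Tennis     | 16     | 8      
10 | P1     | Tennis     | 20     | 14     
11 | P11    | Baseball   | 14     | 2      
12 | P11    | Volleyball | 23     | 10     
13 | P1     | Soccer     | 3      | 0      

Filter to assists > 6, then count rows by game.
SELECT game, COUNT(*)
FROM scores
WHERE assists > 6
GROUP BY game

Note: WHERE filters rows before grouping.

Result:
  Tennis: 3
  Volleyball: 4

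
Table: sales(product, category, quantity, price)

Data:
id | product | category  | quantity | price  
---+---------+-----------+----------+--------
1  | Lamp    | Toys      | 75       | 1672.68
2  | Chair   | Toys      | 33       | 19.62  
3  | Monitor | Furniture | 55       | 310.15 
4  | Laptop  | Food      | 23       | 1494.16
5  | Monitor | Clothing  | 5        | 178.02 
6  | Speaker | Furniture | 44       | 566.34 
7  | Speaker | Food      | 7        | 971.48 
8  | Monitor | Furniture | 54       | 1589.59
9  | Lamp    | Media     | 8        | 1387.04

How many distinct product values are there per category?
SELECT category, COUNT(DISTINCT product)
FROM sales
GROUP BY category

Result:
  Clothing: 1 distinct
  Food: 2 distinct
  Furniture: 2 distinct
  Media: 1 distinct
  Toys: 2 distinct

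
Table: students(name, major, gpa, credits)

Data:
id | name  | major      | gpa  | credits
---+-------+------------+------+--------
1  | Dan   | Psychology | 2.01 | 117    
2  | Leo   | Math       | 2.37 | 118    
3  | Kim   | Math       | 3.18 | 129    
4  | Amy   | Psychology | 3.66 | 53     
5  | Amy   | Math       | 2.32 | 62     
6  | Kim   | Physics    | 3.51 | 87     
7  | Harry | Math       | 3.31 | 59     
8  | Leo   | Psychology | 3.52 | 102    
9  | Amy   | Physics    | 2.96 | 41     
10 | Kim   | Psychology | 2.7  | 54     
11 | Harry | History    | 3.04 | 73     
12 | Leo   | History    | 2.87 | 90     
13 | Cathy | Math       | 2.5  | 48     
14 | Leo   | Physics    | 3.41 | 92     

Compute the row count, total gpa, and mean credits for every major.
SELECT major,
       COUNT(*) as cnt,
       SUM(gpa) as total_gpa,
       AVG(credits) as avg_credits
FROM students
GROUP BY major

Result:
  History: 2 records, 5.91 total gpa, 81.50 avg credits
  Math: 5 records, 13.68 total gpa, 83.20 avg credits
  Physics: 3 records, 9.88 total gpa, 73.33 avg credits
  Psychology: 4 records, 11.89 total gpa, 81.50 avg credits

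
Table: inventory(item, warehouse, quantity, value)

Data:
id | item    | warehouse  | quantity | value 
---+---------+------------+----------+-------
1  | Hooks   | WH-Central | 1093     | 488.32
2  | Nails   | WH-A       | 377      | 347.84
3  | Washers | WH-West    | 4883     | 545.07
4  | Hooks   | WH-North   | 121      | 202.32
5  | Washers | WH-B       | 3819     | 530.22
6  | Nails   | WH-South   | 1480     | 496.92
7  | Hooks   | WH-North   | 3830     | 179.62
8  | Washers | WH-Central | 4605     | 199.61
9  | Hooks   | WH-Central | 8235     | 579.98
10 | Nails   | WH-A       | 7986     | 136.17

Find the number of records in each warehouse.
SELECT warehouse, COUNT(*) as count
FROM inventory
GROUP BY warehouse

Result:
  WH-A: 2
  WH-B: 1
  WH-Central: 3
  WH-North: 2
  WH-South: 1
  WH-West: 1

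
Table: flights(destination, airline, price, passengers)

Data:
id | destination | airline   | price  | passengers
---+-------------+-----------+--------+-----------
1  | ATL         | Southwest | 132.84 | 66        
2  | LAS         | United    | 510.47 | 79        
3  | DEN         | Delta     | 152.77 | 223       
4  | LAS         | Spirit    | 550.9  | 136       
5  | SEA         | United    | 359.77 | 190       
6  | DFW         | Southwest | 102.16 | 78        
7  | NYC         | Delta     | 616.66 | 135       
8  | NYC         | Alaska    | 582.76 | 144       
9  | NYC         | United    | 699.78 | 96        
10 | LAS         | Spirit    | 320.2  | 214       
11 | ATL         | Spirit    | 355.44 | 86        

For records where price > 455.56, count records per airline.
SELECT airline, COUNT(*)
FROM flights
WHERE price > 455.56
GROUP BY airline

Note: WHERE filters rows before grouping.

Result:
  Alaska: 1
  Delta: 1
  Spirit: 1
  United: 2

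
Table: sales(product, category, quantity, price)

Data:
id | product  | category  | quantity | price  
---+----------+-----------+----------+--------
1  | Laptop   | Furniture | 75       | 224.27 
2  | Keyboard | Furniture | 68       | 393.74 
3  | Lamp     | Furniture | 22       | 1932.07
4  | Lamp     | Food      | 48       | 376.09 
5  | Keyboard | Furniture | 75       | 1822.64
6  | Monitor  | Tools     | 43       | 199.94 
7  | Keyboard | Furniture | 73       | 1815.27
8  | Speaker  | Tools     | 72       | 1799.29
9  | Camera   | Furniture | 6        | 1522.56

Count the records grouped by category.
SELECT category, COUNT(*) as count
FROM sales
GROUP BY category

Result:
  Food: 1
  Furniture: 6
  Tools: 2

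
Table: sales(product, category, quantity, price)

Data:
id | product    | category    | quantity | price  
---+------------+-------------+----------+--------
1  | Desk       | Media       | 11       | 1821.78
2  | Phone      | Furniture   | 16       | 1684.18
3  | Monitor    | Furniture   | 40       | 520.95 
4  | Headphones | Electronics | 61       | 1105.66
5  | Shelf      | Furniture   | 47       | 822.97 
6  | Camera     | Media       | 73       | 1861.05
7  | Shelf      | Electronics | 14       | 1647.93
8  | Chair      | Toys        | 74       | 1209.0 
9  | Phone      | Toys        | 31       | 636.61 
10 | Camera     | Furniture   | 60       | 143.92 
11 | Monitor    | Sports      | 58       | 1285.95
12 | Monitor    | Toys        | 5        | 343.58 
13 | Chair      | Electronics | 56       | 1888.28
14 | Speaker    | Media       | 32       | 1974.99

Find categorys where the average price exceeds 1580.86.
SELECT category, AVG(price)
FROM sales
GROUP BY category
HAVING AVG(price) > 1580.86

Result:
  Media: avg=1885.94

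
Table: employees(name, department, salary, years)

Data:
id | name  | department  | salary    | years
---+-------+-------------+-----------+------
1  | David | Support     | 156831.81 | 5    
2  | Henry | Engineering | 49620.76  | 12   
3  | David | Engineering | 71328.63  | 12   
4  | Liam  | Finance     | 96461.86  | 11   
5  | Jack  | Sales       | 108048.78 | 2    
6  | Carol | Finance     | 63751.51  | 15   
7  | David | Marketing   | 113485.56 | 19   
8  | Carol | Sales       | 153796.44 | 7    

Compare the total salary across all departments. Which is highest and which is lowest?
SELECT department, SUM(salary)
FROM employees
GROUP BY department
ORDER BY SUM(salary)

All groups:
  Marketing: 113485.56
  Engineering: 120949.39
  Support: 156831.81
  Finance: 160213.37
  Sales: 261845.22

Highest: Sales (261845.22)
Lowest: Marketing (113485.56)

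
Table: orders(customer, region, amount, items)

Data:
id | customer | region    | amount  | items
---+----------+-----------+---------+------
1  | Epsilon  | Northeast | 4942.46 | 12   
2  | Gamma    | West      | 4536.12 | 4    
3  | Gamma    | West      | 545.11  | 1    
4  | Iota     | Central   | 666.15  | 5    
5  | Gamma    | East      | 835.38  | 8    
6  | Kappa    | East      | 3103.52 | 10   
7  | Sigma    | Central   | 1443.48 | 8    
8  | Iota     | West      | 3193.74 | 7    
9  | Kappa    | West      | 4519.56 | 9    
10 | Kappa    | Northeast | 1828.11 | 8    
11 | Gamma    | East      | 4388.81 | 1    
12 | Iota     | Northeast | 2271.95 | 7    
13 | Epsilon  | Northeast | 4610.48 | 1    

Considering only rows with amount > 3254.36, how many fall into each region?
SELECT region, COUNT(*)
FROM orders
WHERE amount > 3254.36
GROUP BY region

Note: WHERE filters rows before grouping.

Result:
  East: 1
  Northeast: 2
  West: 2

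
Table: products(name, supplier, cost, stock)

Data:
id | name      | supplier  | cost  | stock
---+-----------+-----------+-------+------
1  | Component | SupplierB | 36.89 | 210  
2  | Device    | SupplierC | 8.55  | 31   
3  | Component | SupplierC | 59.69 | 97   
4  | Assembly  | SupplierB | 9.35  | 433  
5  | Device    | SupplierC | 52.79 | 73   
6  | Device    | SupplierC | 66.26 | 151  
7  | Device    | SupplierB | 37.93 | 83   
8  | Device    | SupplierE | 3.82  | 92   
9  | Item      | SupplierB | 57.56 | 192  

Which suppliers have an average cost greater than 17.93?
SELECT supplier, AVG(cost)
FROM products
GROUP BY supplier
HAVING AVG(cost) > 17.93

Result:
  SupplierB: avg=35.43
  SupplierC: avg=46.82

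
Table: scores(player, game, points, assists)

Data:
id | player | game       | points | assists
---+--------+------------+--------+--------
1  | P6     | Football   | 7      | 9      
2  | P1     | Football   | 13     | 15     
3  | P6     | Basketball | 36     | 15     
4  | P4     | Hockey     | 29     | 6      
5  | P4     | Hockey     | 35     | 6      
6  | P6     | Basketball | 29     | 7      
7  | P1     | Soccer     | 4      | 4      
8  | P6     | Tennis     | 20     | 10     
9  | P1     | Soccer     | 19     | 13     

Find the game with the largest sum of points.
SELECT game, SUM(points) as val
FROM scores
GROUP BY game
ORDER BY val DESC
LIMIT 1

Result: Basketball with sum(points) = 65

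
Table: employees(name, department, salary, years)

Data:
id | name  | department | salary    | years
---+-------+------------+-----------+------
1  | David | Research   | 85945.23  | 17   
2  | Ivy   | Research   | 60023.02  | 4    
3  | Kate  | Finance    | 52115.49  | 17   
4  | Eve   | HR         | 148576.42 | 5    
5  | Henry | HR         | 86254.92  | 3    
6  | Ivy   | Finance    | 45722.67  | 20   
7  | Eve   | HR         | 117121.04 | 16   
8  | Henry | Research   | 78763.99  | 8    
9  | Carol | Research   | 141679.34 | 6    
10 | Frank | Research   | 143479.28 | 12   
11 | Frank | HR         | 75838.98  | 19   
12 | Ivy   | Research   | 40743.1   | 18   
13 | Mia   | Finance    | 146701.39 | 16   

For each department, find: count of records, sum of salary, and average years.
SELECT department,
       COUNT(*) as cnt,
       SUM(salary) as total_salary,
       AVG(years) as avg_years
FROM employees
GROUP BY department

Result:
  Finance: 3 records, 244539.55 total salary, 17.67 avg years
  HR: 4 records, 427791.36 total salary, 10.75 avg years
  Research: 6 records, 550633.96 total salary, 10.83 avg years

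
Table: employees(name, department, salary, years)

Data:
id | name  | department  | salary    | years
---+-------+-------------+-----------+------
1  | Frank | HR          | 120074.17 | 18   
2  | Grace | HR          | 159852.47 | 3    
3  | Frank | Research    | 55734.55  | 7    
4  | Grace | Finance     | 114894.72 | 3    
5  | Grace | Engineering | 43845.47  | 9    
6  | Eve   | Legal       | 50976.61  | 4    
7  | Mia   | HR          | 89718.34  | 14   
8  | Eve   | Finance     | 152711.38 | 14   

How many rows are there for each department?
SELECT department, COUNT(*) as count
FROM employees
GROUP BY department

Result:
  Engineering: 1
  Finance: 2
  HR: 3
  Legal: 1
  Research: 1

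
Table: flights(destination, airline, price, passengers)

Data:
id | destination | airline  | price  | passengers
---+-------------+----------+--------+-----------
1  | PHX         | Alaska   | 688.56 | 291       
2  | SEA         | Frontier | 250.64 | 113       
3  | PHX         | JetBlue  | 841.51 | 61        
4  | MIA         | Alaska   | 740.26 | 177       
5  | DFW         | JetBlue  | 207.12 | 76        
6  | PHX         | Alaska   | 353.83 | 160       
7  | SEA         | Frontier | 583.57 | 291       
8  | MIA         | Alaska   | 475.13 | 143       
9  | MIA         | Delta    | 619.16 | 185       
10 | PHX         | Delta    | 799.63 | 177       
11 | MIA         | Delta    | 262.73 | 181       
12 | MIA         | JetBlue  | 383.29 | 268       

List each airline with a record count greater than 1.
SELECT airline, COUNT(*) as cnt
FROM flights
GROUP BY airline
HAVING COUNT(*) > 1

Result:
  Alaska: 4
  Delta: 3
  Frontier: 2
  JetBlue: 3

Note: HAVING filters groups after aggregation, WHERE filters rows before.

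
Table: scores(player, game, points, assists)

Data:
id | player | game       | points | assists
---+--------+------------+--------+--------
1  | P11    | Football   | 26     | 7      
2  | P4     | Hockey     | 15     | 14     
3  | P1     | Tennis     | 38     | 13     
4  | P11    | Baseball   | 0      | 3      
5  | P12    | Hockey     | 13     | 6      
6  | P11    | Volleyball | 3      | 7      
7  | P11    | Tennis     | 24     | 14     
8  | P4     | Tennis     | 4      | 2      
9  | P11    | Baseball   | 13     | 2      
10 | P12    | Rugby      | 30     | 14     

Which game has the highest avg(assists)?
SELECT game, AVG(assists) as val
FROM scores
GROUP BY game
ORDER BY val DESC
LIMIT 1

Result: Rugby with avg(assists) = 14.00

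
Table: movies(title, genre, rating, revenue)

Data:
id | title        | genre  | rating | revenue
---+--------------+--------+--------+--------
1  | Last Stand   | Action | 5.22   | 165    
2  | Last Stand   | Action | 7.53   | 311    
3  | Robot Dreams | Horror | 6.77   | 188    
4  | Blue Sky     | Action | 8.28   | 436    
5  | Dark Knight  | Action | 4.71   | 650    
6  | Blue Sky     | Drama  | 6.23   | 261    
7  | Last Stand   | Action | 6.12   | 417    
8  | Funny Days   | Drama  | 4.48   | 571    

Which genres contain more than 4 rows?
SELECT genre, COUNT(*) as cnt
FROM movies
GROUP BY genre
HAVING COUNT(*) > 4

Result:
  Action: 5

Note: HAVING filters groups after aggregation, WHERE filters rows before.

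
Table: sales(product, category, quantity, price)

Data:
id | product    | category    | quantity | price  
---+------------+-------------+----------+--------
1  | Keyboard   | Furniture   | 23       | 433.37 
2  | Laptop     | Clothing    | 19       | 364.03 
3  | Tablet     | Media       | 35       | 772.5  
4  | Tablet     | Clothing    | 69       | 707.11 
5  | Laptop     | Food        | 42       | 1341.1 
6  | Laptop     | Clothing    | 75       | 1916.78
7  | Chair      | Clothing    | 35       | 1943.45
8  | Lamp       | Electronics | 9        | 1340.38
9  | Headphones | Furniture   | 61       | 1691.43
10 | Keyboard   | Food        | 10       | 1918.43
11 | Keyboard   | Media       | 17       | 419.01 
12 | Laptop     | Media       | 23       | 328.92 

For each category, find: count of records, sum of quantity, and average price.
SELECT category,
       COUNT(*) as cnt,
       SUM(quantity) as total_quantity,
       AVG(price) as avg_price
FROM sales
GROUP BY category

Result:
  Clothing: 4 records, 198 total quantity, 1232.84 avg price
  Electronics: 1 records, 9 total quantity, 1340.38 avg price
  Food: 2 records, 52 total quantity, 1629.77 avg price
  Furniture: 2 records, 84 total quantity, 1062.40 avg price
  Media: 3 records, 75 total quantity, 506.81 avg price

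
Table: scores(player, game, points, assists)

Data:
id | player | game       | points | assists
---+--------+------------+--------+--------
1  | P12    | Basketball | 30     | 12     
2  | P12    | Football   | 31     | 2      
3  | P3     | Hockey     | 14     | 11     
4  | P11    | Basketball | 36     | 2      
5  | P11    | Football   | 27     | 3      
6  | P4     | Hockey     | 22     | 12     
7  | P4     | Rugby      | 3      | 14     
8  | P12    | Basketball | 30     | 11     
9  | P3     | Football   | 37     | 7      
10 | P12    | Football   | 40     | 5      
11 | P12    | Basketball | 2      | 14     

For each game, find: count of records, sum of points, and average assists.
SELECT game,
       COUNT(*) as cnt,
       SUM(points) as total_points,
       AVG(assists) as avg_assists
FROM scores
GROUP BY game

Result:
  Basketball: 4 records, 98 total points, 9.75 avg assists
  Football: 4 records, 135 total points, 4.25 avg assists
  Hockey: 2 records, 36 total points, 11.50 avg assists
  Rugby: 1 records, 3 total points, 14.00 avg assists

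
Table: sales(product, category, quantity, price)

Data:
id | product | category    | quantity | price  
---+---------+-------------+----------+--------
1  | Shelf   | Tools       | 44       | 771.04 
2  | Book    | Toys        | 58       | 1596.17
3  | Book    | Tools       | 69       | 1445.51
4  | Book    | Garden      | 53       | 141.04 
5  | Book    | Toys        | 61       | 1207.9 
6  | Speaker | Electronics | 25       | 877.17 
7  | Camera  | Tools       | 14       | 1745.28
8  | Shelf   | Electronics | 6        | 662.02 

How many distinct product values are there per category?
SELECT category, COUNT(DISTINCT product)
FROM sales
GROUP BY category

Result:
  Electronics: 2 distinct
  Garden: 1 distinct
  Tools: 3 distinct
  Toys: 1 distinct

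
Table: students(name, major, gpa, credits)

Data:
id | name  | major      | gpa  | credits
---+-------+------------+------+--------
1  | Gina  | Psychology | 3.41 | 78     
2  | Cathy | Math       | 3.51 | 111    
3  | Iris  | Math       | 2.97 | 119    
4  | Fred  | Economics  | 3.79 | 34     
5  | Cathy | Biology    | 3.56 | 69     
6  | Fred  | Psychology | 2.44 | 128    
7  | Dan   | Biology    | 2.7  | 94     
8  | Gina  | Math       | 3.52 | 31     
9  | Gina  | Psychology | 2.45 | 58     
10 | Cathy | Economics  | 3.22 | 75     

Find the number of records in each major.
SELECT major, COUNT(*) as count
FROM students
GROUP BY major

Result:
  Biology: 2
  Economics: 2
  Math: 3
  Psychology: 3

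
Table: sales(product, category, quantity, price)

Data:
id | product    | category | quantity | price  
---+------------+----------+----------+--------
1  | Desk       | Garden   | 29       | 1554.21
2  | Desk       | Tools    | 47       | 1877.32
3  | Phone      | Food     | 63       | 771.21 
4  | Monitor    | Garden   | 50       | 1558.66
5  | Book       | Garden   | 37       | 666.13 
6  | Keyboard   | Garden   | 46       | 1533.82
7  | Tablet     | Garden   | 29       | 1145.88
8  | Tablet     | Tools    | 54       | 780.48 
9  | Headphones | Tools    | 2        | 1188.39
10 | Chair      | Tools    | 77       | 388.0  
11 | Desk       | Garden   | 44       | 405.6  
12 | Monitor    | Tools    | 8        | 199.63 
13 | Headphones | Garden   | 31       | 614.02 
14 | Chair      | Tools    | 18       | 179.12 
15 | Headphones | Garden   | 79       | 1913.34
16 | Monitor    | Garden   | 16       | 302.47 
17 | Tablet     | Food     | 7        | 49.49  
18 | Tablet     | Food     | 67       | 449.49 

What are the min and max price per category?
SELECT category, MIN(price), MAX(price)
FROM sales
GROUP BY category

Result:
  Food: min=49.49, max=771.21
  Garden: min=302.47, max=1913.34
  Tools: min=179.12, max=1877.32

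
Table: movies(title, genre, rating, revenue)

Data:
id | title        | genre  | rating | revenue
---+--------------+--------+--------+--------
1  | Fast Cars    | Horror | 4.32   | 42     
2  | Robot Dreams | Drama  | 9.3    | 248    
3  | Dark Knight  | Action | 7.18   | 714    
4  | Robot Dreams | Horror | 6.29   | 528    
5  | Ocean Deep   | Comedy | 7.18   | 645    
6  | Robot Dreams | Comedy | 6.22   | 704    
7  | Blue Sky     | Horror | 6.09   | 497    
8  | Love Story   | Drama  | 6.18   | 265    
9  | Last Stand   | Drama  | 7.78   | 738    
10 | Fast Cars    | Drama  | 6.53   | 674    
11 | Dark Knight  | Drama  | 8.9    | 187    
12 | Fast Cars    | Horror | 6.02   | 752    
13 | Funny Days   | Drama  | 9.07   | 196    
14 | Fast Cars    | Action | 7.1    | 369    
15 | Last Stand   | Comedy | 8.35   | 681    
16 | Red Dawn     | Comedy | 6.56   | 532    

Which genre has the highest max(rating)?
SELECT genre, MAX(rating) as val
FROM movies
GROUP BY genre
ORDER BY val DESC
LIMIT 1

Result: Drama with max(rating) = 9.30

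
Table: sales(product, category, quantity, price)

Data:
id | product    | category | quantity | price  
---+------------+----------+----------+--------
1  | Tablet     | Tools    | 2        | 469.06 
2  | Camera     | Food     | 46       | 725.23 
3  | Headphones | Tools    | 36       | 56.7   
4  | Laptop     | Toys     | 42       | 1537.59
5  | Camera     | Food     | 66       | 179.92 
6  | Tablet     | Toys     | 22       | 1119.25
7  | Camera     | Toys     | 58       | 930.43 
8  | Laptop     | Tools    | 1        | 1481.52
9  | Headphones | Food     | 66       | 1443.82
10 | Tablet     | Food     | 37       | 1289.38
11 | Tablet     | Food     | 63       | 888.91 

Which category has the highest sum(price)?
SELECT category, SUM(price) as val
FROM sales
GROUP BY category
ORDER BY val DESC
LIMIT 1

Result: Food with sum(price) = 4527.26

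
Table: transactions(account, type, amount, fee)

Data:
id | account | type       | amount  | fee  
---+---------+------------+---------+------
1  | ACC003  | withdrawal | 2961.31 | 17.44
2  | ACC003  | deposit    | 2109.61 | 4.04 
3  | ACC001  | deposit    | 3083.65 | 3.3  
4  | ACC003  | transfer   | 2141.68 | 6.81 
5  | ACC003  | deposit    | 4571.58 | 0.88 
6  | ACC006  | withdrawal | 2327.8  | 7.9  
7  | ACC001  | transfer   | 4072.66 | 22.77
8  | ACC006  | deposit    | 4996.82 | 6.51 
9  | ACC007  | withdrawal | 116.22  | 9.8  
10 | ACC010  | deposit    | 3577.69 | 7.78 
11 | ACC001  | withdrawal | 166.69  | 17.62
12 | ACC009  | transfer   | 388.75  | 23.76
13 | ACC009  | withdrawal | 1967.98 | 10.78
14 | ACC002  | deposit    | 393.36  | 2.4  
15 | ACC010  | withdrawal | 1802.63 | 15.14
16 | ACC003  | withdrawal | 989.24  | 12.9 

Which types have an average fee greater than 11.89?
SELECT type, AVG(fee)
FROM transactions
GROUP BY type
HAVING AVG(fee) > 11.89

Result:
  transfer: avg=17.78
  withdrawal: avg=13.08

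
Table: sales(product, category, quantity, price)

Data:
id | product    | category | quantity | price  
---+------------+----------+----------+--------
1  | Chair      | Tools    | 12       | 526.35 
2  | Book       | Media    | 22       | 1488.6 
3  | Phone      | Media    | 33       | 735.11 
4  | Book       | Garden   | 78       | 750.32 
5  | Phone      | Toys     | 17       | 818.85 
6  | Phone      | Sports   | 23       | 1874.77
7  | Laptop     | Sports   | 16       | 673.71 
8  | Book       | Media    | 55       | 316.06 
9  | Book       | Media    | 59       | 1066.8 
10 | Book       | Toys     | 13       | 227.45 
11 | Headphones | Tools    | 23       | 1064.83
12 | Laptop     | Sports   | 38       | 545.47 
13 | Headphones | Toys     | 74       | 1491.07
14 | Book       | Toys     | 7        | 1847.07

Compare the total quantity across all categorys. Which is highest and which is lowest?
SELECT category, SUM(quantity)
FROM sales
GROUP BY category
ORDER BY SUM(quantity)

All groups:
  Tools: 35
  Sports: 77
  Garden: 78
  Toys: 111
  Media: 169

Highest: Media (169)
Lowest: Tools (35)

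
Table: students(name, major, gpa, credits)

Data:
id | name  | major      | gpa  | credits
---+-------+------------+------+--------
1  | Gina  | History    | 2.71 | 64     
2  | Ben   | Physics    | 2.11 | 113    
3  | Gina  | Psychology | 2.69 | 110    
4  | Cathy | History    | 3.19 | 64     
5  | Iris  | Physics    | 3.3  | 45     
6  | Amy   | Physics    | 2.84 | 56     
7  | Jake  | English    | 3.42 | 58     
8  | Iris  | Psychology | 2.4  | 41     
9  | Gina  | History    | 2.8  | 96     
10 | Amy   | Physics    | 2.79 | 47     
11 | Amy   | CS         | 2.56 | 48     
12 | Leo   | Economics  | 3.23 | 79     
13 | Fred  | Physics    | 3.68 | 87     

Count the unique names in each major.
SELECT major, COUNT(DISTINCT name)
FROM students
GROUP BY major

Result:
  CS: 1 distinct
  Economics: 1 distinct
  English: 1 distinct
  History: 2 distinct
  Physics: 4 distinct
  Psychology: 2 distinct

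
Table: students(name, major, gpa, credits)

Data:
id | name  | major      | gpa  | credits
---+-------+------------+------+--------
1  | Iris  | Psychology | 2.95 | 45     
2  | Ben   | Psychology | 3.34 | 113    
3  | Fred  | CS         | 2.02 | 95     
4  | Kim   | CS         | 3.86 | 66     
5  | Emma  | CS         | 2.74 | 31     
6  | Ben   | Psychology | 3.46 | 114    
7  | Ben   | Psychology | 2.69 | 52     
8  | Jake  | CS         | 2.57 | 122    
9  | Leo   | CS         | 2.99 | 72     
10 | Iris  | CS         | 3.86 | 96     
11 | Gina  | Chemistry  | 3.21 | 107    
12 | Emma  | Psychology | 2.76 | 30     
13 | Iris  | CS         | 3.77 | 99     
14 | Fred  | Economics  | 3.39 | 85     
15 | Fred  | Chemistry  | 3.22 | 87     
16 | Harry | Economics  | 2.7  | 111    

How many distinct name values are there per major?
SELECT major, COUNT(DISTINCT name)
FROM students
GROUP BY major

Result:
  CS: 6 distinct
  Chemistry: 2 distinct
  Economics: 2 distinct
  Psychology: 3 distinct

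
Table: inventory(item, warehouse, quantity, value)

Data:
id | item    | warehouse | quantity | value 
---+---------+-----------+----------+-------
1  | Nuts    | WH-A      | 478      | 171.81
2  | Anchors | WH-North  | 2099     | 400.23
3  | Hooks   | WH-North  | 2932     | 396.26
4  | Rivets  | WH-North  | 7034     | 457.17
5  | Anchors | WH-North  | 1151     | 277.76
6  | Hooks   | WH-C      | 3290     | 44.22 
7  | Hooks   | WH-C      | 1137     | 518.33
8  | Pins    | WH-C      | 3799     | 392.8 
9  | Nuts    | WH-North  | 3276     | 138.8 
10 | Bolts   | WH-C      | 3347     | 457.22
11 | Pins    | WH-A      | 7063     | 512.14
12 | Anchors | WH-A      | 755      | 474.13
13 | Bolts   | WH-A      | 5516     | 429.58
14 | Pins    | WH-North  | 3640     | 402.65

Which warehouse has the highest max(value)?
SELECT warehouse, MAX(value) as val
FROM inventory
GROUP BY warehouse
ORDER BY val DESC
LIMIT 1

Result: WH-C with max(value) = 518.33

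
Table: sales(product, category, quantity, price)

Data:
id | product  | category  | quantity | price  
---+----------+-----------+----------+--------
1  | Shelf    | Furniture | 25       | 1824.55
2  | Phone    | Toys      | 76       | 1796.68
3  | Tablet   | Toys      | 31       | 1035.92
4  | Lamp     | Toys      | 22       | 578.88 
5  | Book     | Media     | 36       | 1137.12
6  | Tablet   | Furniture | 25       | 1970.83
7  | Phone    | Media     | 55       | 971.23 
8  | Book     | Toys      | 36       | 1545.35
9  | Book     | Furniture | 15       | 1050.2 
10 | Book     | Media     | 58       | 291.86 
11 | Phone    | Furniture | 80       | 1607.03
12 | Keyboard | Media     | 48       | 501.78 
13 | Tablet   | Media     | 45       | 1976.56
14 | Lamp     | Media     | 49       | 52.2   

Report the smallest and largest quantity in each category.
SELECT category, MIN(quantity), MAX(quantity)
FROM sales
GROUP BY category

Result:
  Furniture: min=15, max=80
  Media: min=36, max=58
  Toys: min=22, max=76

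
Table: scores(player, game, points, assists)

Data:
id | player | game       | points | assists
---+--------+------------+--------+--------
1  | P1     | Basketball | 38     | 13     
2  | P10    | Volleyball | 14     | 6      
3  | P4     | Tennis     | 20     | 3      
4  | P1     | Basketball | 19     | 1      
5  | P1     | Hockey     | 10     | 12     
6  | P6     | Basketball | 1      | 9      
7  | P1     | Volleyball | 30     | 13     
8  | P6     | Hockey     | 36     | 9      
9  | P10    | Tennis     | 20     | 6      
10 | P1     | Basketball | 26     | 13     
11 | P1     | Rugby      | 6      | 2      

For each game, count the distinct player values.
SELECT game, COUNT(DISTINCT player)
FROM scores
GROUP BY game

Result:
  Basketball: 2 distinct
  Hockey: 2 distinct
  Rugby: 1 distinct
  Tennis: 2 distinct
  Volleyball: 2 distinct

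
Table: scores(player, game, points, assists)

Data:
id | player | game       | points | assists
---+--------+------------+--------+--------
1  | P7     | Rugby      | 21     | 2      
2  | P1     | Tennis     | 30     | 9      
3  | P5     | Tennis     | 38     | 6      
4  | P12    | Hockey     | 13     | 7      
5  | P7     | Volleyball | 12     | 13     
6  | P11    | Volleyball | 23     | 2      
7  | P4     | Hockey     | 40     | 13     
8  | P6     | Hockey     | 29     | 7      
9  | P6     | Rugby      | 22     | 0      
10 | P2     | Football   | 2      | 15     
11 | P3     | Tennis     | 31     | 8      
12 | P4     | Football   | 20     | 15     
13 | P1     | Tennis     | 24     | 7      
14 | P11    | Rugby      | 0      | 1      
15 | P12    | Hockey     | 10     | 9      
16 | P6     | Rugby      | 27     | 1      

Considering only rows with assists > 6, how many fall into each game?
SELECT game, COUNT(*)
FROM scores
WHERE assists > 6
GROUP BY game

Note: WHERE filters rows before grouping.

Result:
  Football: 2
  Hockey: 4
  Tennis: 3
  Volleyball: 1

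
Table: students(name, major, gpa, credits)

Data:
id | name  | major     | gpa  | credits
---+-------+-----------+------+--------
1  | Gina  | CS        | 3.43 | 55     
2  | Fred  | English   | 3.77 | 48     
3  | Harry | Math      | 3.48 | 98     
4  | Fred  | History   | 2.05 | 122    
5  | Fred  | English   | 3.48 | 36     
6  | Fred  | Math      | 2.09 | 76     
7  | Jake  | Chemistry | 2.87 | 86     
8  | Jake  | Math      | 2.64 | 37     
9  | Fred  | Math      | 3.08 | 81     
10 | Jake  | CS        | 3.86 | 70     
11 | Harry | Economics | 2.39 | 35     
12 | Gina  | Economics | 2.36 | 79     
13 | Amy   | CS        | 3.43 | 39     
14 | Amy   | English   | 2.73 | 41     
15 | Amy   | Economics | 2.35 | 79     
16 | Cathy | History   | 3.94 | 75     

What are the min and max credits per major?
SELECT major, MIN(credits), MAX(credits)
FROM students
GROUP BY major

Result:
  CS: min=39, max=70
  Chemistry: min=86, max=86
  Economics: min=35, max=79
  English: min=36, max=48
  History: min=75, max=122
  Math: min=37, max=98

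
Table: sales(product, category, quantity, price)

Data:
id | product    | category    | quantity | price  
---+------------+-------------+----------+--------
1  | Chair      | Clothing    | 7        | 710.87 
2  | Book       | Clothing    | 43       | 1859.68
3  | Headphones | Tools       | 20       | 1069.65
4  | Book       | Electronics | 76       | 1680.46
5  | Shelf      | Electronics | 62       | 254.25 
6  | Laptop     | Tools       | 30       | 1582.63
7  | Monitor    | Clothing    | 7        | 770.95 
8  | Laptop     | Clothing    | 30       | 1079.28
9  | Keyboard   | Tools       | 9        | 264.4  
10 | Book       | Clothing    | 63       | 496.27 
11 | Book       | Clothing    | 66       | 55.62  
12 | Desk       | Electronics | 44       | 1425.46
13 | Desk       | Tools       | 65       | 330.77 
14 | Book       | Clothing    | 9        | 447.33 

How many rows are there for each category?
SELECT category, COUNT(*) as count
FROM sales
GROUP BY category

Result:
  Clothing: 7
  Electronics: 3
  Tools: 4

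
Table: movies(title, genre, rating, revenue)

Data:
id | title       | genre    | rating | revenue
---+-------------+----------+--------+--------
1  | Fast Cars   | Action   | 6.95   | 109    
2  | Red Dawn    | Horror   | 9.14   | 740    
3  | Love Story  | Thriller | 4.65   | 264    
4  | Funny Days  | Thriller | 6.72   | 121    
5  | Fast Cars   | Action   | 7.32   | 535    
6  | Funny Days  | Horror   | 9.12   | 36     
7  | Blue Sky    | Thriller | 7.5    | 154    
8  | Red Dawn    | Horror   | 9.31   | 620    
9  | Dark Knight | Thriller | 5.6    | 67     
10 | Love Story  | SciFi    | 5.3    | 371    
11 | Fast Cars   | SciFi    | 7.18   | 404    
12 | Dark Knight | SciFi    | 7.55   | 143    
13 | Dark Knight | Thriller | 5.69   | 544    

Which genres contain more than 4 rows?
SELECT genre, COUNT(*) as cnt
FROM movies
GROUP BY genre
HAVING COUNT(*) > 4

Result:
  Thriller: 5

Note: HAVING filters groups after aggregation, WHERE filters rows before.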